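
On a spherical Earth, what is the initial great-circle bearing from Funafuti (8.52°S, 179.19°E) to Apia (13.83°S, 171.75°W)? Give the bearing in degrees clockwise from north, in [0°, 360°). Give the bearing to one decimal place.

Δλ = -171.75 − 179.19 = -350.94°; wrapped into (−180°, 180°]: 9.06°.
θ = atan2( sin Δλ · cos φ₂ , cos φ₁ · sin φ₂ − sin φ₁ · cos φ₂ · cos Δλ )
  = atan2(0.15290, -0.09434) = 121.674° → normalised to [0°, 360°): 121.674°.

121.7°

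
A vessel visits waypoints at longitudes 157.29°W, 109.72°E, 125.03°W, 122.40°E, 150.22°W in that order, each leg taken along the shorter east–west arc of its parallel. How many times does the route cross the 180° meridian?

Leg 1: -157.29° → +109.72°, shortest Δλ = -92.99° (west) — crosses 180°.
Leg 2: +109.72° → -125.03°, shortest Δλ = 125.25° (east) — crosses 180°.
Leg 3: -125.03° → +122.40°, shortest Δλ = -112.57° (west) — crosses 180°.
Leg 4: +122.40° → -150.22°, shortest Δλ = 87.38° (east) — crosses 180°.
Total crossings: 4.

4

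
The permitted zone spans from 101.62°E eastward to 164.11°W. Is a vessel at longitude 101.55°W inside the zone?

No

Band width going east from +101.62° to -164.11°: ((-164.11 − 101.62) mod 360) = 94.27°.
Offset of -101.55° east of the west edge: ((-101.55 − 101.62) mod 360) = 156.83°.
156.83° > 94.27° ⇒ outside.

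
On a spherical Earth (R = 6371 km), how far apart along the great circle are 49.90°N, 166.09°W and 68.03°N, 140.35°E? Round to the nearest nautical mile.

Δλ = 140.35 − -166.09 = 306.44°; wrapped into (−180°, 180°]: -53.56°.
Δφ = 68.03 − 49.90 = 18.13°.
a = sin²(Δφ/2) + cos φ₁ · cos φ₂ · sin²(Δλ/2) = 0.073745.
c = 2·atan2(√a, √(1−a)) = 0.55003 rad → d = 6371·c ≈ 3504.22 km ≈ 1892.13 nmi.

1892 nmi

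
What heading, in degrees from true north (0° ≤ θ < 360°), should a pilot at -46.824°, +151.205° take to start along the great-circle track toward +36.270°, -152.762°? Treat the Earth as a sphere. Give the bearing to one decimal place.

42.4°

Δλ = -152.762 − 151.205 = -303.967°; wrapped into (−180°, 180°]: 56.033°.
θ = atan2( sin Δλ · cos φ₂ , cos φ₁ · sin φ₂ − sin φ₁ · cos φ₂ · cos Δλ )
  = atan2(0.66866, 0.73329) = 42.361° → normalised to [0°, 360°): 42.361°.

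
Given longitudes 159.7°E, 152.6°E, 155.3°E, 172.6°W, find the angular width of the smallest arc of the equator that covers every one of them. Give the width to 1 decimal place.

Sort the longitudes: -172.6°, +152.6°, +155.3°, +159.7°.
Eastward gaps between consecutive values (wrapping around): 325.2°, 2.7°, 4.4°, 27.7°.
Largest gap = 325.2° ⇒ minimal covering band is its complement: 360° − 325.2° = 34.8°.
Band runs from +152.6° eastward to -172.6°, crossing the antimeridian.

34.8°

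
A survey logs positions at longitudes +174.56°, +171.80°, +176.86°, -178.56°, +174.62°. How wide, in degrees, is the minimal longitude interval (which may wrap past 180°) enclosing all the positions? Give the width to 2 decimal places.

9.64°

Sort the longitudes: -178.56°, +171.80°, +174.56°, +174.62°, +176.86°.
Eastward gaps between consecutive values (wrapping around): 350.36°, 2.76°, 0.06°, 2.24°, 4.58°.
Largest gap = 350.36° ⇒ minimal covering band is its complement: 360° − 350.36° = 9.64°.
Band runs from +171.80° eastward to -178.56°, crossing the antimeridian.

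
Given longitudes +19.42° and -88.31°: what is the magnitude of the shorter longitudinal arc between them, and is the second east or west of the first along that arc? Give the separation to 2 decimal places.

107.73° west

Raw difference: -88.31 − 19.42 = -107.73°.
Normalise into (−180°, 180°]: -107.73° stays -107.73°.
Negative ⇒ the second point lies to the west; separation 107.73°.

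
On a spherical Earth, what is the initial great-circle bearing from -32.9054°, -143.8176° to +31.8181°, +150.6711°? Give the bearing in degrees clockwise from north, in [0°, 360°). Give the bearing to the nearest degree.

Δλ = 150.6711 − -143.8176 = 294.4887°; wrapped into (−180°, 180°]: -65.5113°.
θ = atan2( sin Δλ · cos φ₂ , cos φ₁ · sin φ₂ − sin φ₁ · cos φ₂ · cos Δλ )
  = atan2(-0.77329, 0.63399) = -50.653° → normalised to [0°, 360°): 309.347°.

309°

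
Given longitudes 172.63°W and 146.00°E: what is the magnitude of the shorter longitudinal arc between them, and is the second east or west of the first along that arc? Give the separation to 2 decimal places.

41.37° west

Raw difference: 146.00 − -172.63 = 318.63°.
Normalise into (−180°, 180°]: 318.63° − 360° = -41.37°.
Negative ⇒ the second point lies to the west; separation 41.37°.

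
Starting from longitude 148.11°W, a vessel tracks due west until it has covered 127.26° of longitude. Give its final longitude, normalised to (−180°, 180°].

Start at -148.11°; shift −127.26° → -275.37°.
-275.37° lies outside (−180°, 180°]; add 360° → +84.63°.

84.63°E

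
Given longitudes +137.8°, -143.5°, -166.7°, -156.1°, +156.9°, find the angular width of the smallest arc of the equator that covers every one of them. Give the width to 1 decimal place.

Sort the longitudes: -166.7°, -156.1°, -143.5°, +137.8°, +156.9°.
Eastward gaps between consecutive values (wrapping around): 10.6°, 12.6°, 281.3°, 19.1°, 36.4°.
Largest gap = 281.3° ⇒ minimal covering band is its complement: 360° − 281.3° = 78.7°.
Band runs from +137.8° eastward to -143.5°, crossing the antimeridian.

78.7°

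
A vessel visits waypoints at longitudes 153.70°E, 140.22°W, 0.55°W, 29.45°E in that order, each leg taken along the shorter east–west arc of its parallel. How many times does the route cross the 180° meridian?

1

Leg 1: +153.70° → -140.22°, shortest Δλ = 66.08° (east) — crosses 180°.
Leg 2: -140.22° → -0.55°, shortest Δλ = 139.67° (east) — does not cross 180°.
Leg 3: -0.55° → +29.45°, shortest Δλ = 30.0° (east) — does not cross 180°.
Total crossings: 1.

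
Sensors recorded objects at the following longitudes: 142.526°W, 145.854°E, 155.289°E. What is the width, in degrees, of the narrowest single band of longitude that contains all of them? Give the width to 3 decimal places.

Sort the longitudes: -142.526°, +145.854°, +155.289°.
Eastward gaps between consecutive values (wrapping around): 288.380°, 9.435°, 62.185°.
Largest gap = 288.380° ⇒ minimal covering band is its complement: 360° − 288.380° = 71.620°.
Band runs from +145.854° eastward to -142.526°, crossing the antimeridian.

71.620°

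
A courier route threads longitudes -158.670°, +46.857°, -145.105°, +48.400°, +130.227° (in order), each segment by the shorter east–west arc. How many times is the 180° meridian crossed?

3

Leg 1: -158.670° → +46.857°, shortest Δλ = -154.473° (west) — crosses 180°.
Leg 2: +46.857° → -145.105°, shortest Δλ = 168.038° (east) — crosses 180°.
Leg 3: -145.105° → +48.400°, shortest Δλ = -166.495° (west) — crosses 180°.
Leg 4: +48.400° → +130.227°, shortest Δλ = 81.827° (east) — does not cross 180°.
Total crossings: 3.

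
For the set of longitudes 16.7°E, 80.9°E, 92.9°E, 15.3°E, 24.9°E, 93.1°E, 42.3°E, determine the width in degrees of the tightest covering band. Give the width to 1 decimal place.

Sort the longitudes: +15.3°, +16.7°, +24.9°, +42.3°, +80.9°, +92.9°, +93.1°.
Eastward gaps between consecutive values (wrapping around): 1.4°, 8.2°, 17.4°, 38.6°, 12.0°, 0.2°, 282.2°.
Largest gap = 282.2° ⇒ minimal covering band is its complement: 360° − 282.2° = 77.8°.
Band runs from +15.3° eastward to +93.1°.

77.8°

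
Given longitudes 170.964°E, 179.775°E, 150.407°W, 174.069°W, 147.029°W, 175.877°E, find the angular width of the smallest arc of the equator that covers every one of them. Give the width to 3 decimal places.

Sort the longitudes: -174.069°, -150.407°, -147.029°, +170.964°, +175.877°, +179.775°.
Eastward gaps between consecutive values (wrapping around): 23.662°, 3.378°, 317.993°, 4.913°, 3.898°, 6.156°.
Largest gap = 317.993° ⇒ minimal covering band is its complement: 360° − 317.993° = 42.007°.
Band runs from +170.964° eastward to -147.029°, crossing the antimeridian.

42.007°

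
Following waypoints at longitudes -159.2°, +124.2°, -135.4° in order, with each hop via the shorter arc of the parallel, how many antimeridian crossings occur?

2

Leg 1: -159.2° → +124.2°, shortest Δλ = -76.6° (west) — crosses 180°.
Leg 2: +124.2° → -135.4°, shortest Δλ = 100.4° (east) — crosses 180°.
Total crossings: 2.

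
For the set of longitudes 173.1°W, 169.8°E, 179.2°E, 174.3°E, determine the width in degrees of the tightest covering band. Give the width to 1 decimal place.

Sort the longitudes: -173.1°, +169.8°, +174.3°, +179.2°.
Eastward gaps between consecutive values (wrapping around): 342.9°, 4.5°, 4.9°, 7.7°.
Largest gap = 342.9° ⇒ minimal covering band is its complement: 360° − 342.9° = 17.1°.
Band runs from +169.8° eastward to -173.1°, crossing the antimeridian.

17.1°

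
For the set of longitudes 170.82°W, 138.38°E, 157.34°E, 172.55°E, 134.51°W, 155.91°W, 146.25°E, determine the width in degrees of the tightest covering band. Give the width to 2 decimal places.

87.11°

Sort the longitudes: -170.82°, -155.91°, -134.51°, +138.38°, +146.25°, +157.34°, +172.55°.
Eastward gaps between consecutive values (wrapping around): 14.91°, 21.40°, 272.89°, 7.87°, 11.09°, 15.21°, 16.63°.
Largest gap = 272.89° ⇒ minimal covering band is its complement: 360° − 272.89° = 87.11°.
Band runs from +138.38° eastward to -134.51°, crossing the antimeridian.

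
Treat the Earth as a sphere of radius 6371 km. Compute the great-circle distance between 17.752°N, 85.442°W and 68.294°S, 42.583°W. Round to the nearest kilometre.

Δλ = -42.583 − -85.442 = 42.859°.
Δφ = -68.294 − 17.752 = -86.046°.
a = sin²(Δφ/2) + cos φ₁ · cos φ₂ · sin²(Δλ/2) = 0.512540.
c = 2·atan2(√a, √(1−a)) = 1.59588 rad → d = 6371·c ≈ 10167.35 km.

10167 km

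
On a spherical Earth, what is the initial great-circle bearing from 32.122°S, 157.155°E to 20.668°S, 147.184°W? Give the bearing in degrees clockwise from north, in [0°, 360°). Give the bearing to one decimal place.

91.4°

Δλ = -147.184 − 157.155 = -304.339°; wrapped into (−180°, 180°]: 55.661°.
θ = atan2( sin Δλ · cos φ₂ , cos φ₁ · sin φ₂ − sin φ₁ · cos φ₂ · cos Δλ )
  = atan2(0.77257, -0.01829) = 91.356° → normalised to [0°, 360°): 91.356°.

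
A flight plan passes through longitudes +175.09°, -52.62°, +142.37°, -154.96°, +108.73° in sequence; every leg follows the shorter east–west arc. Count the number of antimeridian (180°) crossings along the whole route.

Leg 1: +175.09° → -52.62°, shortest Δλ = 132.29° (east) — crosses 180°.
Leg 2: -52.62° → +142.37°, shortest Δλ = -165.01° (west) — crosses 180°.
Leg 3: +142.37° → -154.96°, shortest Δλ = 62.67° (east) — crosses 180°.
Leg 4: -154.96° → +108.73°, shortest Δλ = -96.31° (west) — crosses 180°.
Total crossings: 4.

4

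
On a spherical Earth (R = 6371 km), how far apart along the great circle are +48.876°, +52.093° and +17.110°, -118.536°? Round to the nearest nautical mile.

Δλ = -118.536 − 52.093 = -170.629°.
Δφ = 17.110 − 48.876 = -31.766°.
a = sin²(Δφ/2) + cos φ₁ · cos φ₂ · sin²(Δλ/2) = 0.699286.
c = 2·atan2(√a, √(1−a)) = 1.98075 rad → d = 6371·c ≈ 12619.39 km ≈ 6813.92 nmi.

6814 nmi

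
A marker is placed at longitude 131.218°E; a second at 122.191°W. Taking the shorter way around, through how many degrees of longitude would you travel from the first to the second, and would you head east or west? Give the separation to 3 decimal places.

Raw difference: -122.191 − 131.218 = -253.409°.
Normalise into (−180°, 180°]: -253.409° + 360° = 106.591°.
Positive ⇒ the second point lies to the east; separation 106.591°.

106.591° east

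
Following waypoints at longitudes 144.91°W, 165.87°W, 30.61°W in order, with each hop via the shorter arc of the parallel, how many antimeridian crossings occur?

0

Leg 1: -144.91° → -165.87°, shortest Δλ = -20.96° (west) — does not cross 180°.
Leg 2: -165.87° → -30.61°, shortest Δλ = 135.26° (east) — does not cross 180°.
Total crossings: 0.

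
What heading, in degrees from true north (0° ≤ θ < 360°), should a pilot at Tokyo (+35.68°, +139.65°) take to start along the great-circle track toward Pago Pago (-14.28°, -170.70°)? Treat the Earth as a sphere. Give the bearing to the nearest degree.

127°

Δλ = -170.70 − 139.65 = -310.35°; wrapped into (−180°, 180°]: 49.65°.
θ = atan2( sin Δλ · cos φ₂ , cos φ₁ · sin φ₂ − sin φ₁ · cos φ₂ · cos Δλ )
  = atan2(0.73856, -0.56632) = 127.481° → normalised to [0°, 360°): 127.481°.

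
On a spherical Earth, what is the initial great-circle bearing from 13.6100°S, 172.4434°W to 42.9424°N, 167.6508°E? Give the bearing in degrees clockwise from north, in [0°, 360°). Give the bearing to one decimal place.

Δλ = 167.6508 − -172.4434 = 340.0942°; wrapped into (−180°, 180°]: -19.9058°.
θ = atan2( sin Δλ · cos φ₂ , cos φ₁ · sin φ₂ − sin φ₁ · cos φ₂ · cos Δλ )
  = atan2(-0.24924, 0.82410) = -16.827° → normalised to [0°, 360°): 343.173°.

343.2°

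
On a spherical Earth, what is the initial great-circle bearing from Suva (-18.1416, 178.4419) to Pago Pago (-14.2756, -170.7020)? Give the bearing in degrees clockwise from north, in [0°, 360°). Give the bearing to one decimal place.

Δλ = -170.7020 − 178.4419 = -349.1439°; wrapped into (−180°, 180°]: 10.8561°.
θ = atan2( sin Δλ · cos φ₂ , cos φ₁ · sin φ₂ − sin φ₁ · cos φ₂ · cos Δλ )
  = atan2(0.18253, 0.06202) = 71.232° → normalised to [0°, 360°): 71.232°.

71.2°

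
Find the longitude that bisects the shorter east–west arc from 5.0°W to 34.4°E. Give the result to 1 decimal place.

14.7°E

Signed shortest Δλ from -5.0° to +34.4° is +39.4°.
Midpoint longitude = -5.0° + (+39.4°)/2 = -5.0° + 19.7° = +14.7°.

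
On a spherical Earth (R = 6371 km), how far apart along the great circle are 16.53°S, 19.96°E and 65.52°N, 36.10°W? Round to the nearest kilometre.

10244 km

Δλ = -36.10 − 19.96 = -56.06°.
Δφ = 65.52 − -16.53 = 82.05°.
a = sin²(Δφ/2) + cos φ₁ · cos φ₂ · sin²(Δλ/2) = 0.518573.
c = 2·atan2(√a, √(1−a)) = 1.60795 rad → d = 6371·c ≈ 10244.26 km.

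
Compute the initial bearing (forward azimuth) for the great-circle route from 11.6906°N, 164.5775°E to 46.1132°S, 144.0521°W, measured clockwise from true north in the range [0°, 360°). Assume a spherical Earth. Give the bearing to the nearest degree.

146°

Δλ = -144.0521 − 164.5775 = -308.6296°; wrapped into (−180°, 180°]: 51.3704°.
θ = atan2( sin Δλ · cos φ₂ , cos φ₁ · sin φ₂ − sin φ₁ · cos φ₂ · cos Δλ )
  = atan2(0.54155, -0.79345) = 145.685° → normalised to [0°, 360°): 145.685°.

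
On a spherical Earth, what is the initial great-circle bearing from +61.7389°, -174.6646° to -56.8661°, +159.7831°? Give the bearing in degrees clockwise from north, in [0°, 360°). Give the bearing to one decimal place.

195.8°

Δλ = 159.7831 − -174.6646 = 334.4477°; wrapped into (−180°, 180°]: -25.5523°.
θ = atan2( sin Δλ · cos φ₂ , cos φ₁ · sin φ₂ − sin φ₁ · cos φ₂ · cos Δλ )
  = atan2(-0.23577, -0.83085) = -164.158° → normalised to [0°, 360°): 195.842°.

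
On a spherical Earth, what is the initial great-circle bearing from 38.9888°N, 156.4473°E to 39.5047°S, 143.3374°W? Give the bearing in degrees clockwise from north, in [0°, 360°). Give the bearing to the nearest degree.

Δλ = -143.3374 − 156.4473 = -299.7847°; wrapped into (−180°, 180°]: 60.2153°.
θ = atan2( sin Δλ · cos φ₂ , cos φ₁ · sin φ₂ − sin φ₁ · cos φ₂ · cos Δλ )
  = atan2(0.66965, -0.73560) = 137.687° → normalised to [0°, 360°): 137.687°.

138°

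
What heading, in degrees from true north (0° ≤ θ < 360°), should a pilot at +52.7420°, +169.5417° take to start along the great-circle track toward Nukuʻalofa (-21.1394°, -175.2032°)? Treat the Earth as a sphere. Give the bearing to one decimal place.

Δλ = -175.2032 − 169.5417 = -344.7449°; wrapped into (−180°, 180°]: 15.2551°.
θ = atan2( sin Δλ · cos φ₂ , cos φ₁ · sin φ₂ − sin φ₁ · cos φ₂ · cos Δλ )
  = atan2(0.24541, -0.93453) = 165.286° → normalised to [0°, 360°): 165.286°.

165.3°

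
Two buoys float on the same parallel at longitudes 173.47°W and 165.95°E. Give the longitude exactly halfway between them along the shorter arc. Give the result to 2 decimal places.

Signed shortest Δλ from -173.47° to +165.95° is -20.58°.
Midpoint longitude = -173.47° + (-20.58°)/2 = -173.47° − 10.29° = -183.76°.
Normalise into (−180°, 180°]: +176.24°.
(The naïve average (-173.47 + +165.95)/2 = -3.76° is on the wrong side of the globe.)

176.24°E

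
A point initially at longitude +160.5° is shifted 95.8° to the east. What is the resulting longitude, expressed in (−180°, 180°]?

-103.7°

Start at +160.5°; shift +95.8° → +256.3°.
+256.3° lies outside (−180°, 180°]; subtract 360° → -103.7°.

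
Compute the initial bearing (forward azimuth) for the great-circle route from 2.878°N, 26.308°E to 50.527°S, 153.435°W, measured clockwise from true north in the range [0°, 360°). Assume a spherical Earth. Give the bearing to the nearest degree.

180°

Δλ = -153.435 − 26.308 = -179.743°.
θ = atan2( sin Δλ · cos φ₂ , cos φ₁ · sin φ₂ − sin φ₁ · cos φ₂ · cos Δλ )
  = atan2(-0.00285, -0.73903) = -179.779° → normalised to [0°, 360°): 180.221°.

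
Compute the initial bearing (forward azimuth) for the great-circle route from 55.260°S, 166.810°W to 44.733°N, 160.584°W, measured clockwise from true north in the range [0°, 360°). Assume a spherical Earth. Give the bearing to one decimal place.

4.5°

Δλ = -160.584 − -166.810 = 6.226°.
θ = atan2( sin Δλ · cos φ₂ , cos φ₁ · sin φ₂ − sin φ₁ · cos φ₂ · cos Δλ )
  = atan2(0.07704, 0.98139) = 4.489° → normalised to [0°, 360°): 4.489°.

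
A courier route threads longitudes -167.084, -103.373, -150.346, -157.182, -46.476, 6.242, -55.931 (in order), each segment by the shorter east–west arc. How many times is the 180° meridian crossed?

Leg 1: -167.084° → -103.373°, shortest Δλ = 63.711° (east) — does not cross 180°.
Leg 2: -103.373° → -150.346°, shortest Δλ = -46.973° (west) — does not cross 180°.
Leg 3: -150.346° → -157.182°, shortest Δλ = -6.836° (west) — does not cross 180°.
Leg 4: -157.182° → -46.476°, shortest Δλ = 110.706° (east) — does not cross 180°.
Leg 5: -46.476° → +6.242°, shortest Δλ = 52.718° (east) — does not cross 180°.
Leg 6: +6.242° → -55.931°, shortest Δλ = -62.173° (west) — does not cross 180°.
Total crossings: 0.

0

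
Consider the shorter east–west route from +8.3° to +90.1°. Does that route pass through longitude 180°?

Signed shortest Δλ = ((90.1 − 8.3 + 180) mod 360) − 180 = 81.8°.
Going east by 81.8° from +8.3° reaches +90.1° without touching 180°.

No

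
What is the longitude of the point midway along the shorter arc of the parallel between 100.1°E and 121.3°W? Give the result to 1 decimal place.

169.4°E

Signed shortest Δλ from +100.1° to -121.3° is +138.6°.
Midpoint longitude = +100.1° + (+138.6°)/2 = +100.1° + 69.3° = +169.4°.
(The naïve average (+100.1 + -121.3)/2 = -10.6° is on the wrong side of the globe.)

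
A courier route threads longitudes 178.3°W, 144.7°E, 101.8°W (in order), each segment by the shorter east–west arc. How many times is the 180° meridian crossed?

2

Leg 1: -178.3° → +144.7°, shortest Δλ = -37.0° (west) — crosses 180°.
Leg 2: +144.7° → -101.8°, shortest Δλ = 113.5° (east) — crosses 180°.
Total crossings: 2.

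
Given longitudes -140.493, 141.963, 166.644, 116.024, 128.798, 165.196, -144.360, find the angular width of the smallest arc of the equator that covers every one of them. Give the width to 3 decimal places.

103.483°

Sort the longitudes: -144.360°, -140.493°, +116.024°, +128.798°, +141.963°, +165.196°, +166.644°.
Eastward gaps between consecutive values (wrapping around): 3.867°, 256.517°, 12.774°, 13.165°, 23.233°, 1.448°, 48.996°.
Largest gap = 256.517° ⇒ minimal covering band is its complement: 360° − 256.517° = 103.483°.
Band runs from +116.024° eastward to -140.493°, crossing the antimeridian.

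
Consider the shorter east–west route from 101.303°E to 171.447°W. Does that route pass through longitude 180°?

Naïve |-171.447 − 101.303| = 272.75° > 180°, so the shorter arc goes the other way round — across 180°.
Signed shortest Δλ = ((-171.447 − 101.303 + 180) mod 360) − 180 = 87.25°.
Going east by 87.25° from +101.303° passes through 180° before reaching -171.447°.

Yes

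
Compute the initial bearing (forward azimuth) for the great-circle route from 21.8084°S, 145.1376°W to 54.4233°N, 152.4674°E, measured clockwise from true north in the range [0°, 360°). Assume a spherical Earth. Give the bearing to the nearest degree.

329°

Δλ = 152.4674 − -145.1376 = 297.6050°; wrapped into (−180°, 180°]: -62.3950°.
θ = atan2( sin Δλ · cos φ₂ , cos φ₁ · sin φ₂ − sin φ₁ · cos φ₂ · cos Δλ )
  = atan2(-0.51556, 0.85528) = -31.082° → normalised to [0°, 360°): 328.918°.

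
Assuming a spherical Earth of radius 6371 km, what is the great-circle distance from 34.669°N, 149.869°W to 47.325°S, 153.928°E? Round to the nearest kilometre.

Δλ = 153.928 − -149.869 = 303.797°; wrapped into (−180°, 180°]: -56.203°.
Δφ = -47.325 − 34.669 = -81.994°.
a = sin²(Δφ/2) + cos φ₁ · cos φ₂ · sin²(Δλ/2) = 0.554054.
c = 2·atan2(√a, √(1−a)) = 1.67912 rad → d = 6371·c ≈ 10697.65 km.

10698 km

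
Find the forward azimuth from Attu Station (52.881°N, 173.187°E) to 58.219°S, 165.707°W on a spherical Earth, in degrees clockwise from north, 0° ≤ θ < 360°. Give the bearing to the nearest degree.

Δλ = -165.707 − 173.187 = -338.894°; wrapped into (−180°, 180°]: 21.106°.
θ = atan2( sin Δλ · cos φ₂ , cos φ₁ · sin φ₂ − sin φ₁ · cos φ₂ · cos Δλ )
  = atan2(0.18965, -0.90478) = 168.162° → normalised to [0°, 360°): 168.162°.

168°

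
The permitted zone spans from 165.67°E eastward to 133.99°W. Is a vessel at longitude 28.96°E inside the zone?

No

Band width going east from +165.67° to -133.99°: ((-133.99 − 165.67) mod 360) = 60.34°.
Offset of +28.96° east of the west edge: ((28.96 − 165.67) mod 360) = 223.29°.
223.29° > 60.34° ⇒ outside.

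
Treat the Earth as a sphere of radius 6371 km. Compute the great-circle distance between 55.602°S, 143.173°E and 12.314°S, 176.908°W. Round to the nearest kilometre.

Δλ = -176.908 − 143.173 = -320.081°; wrapped into (−180°, 180°]: 39.919°.
Δφ = -12.314 − -55.602 = 43.288°.
a = sin²(Δφ/2) + cos φ₁ · cos φ₂ · sin²(Δλ/2) = 0.200356.
c = 2·atan2(√a, √(1−a)) = 0.92819 rad → d = 6371·c ≈ 5913.47 km.

5913 km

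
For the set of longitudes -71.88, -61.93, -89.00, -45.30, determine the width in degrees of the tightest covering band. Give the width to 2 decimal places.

Sort the longitudes: -89.00°, -71.88°, -61.93°, -45.30°.
Eastward gaps between consecutive values (wrapping around): 17.12°, 9.95°, 16.63°, 316.30°.
Largest gap = 316.30° ⇒ minimal covering band is its complement: 360° − 316.30° = 43.70°.
Band runs from -89.00° eastward to -45.30°.

43.70°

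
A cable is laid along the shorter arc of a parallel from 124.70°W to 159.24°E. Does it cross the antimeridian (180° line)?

Naïve |159.24 − -124.70| = 283.94° > 180°, so the shorter arc goes the other way round — across 180°.
Signed shortest Δλ = ((159.24 − -124.70 + 180) mod 360) − 180 = -76.06°.
Going west by 76.06° from -124.70° passes through 180° before reaching +159.24°.

Yes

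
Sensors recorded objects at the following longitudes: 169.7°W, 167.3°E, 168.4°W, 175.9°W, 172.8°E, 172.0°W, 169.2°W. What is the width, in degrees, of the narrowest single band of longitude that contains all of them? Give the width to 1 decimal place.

Sort the longitudes: -175.9°, -172.0°, -169.7°, -169.2°, -168.4°, +167.3°, +172.8°.
Eastward gaps between consecutive values (wrapping around): 3.9°, 2.3°, 0.5°, 0.8°, 335.7°, 5.5°, 11.3°.
Largest gap = 335.7° ⇒ minimal covering band is its complement: 360° − 335.7° = 24.3°.
Band runs from +167.3° eastward to -168.4°, crossing the antimeridian.

24.3°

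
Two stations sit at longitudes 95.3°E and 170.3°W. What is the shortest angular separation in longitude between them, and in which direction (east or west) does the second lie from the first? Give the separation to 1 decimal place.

Raw difference: -170.3 − 95.3 = -265.6°.
Normalise into (−180°, 180°]: -265.6° + 360° = 94.4°.
Positive ⇒ the second point lies to the east; separation 94.4°.

94.4° east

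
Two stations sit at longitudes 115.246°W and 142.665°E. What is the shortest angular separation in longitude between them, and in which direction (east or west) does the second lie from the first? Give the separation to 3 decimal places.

102.089° west

Raw difference: 142.665 − -115.246 = 257.911°.
Normalise into (−180°, 180°]: 257.911° − 360° = -102.089°.
Negative ⇒ the second point lies to the west; separation 102.089°.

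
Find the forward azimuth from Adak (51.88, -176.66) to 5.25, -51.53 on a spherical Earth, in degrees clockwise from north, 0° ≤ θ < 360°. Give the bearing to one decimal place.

Δλ = -51.53 − -176.66 = 125.13°.
θ = atan2( sin Δλ · cos φ₂ , cos φ₁ · sin φ₂ − sin φ₁ · cos φ₂ · cos Δλ )
  = atan2(0.81442, 0.50729) = 58.082° → normalised to [0°, 360°): 58.082°.

58.1°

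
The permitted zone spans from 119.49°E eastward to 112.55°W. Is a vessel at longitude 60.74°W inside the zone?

Band width going east from +119.49° to -112.55°: ((-112.55 − 119.49) mod 360) = 127.96°.
Offset of -60.74° east of the west edge: ((-60.74 − 119.49) mod 360) = 179.77°.
179.77° > 127.96° ⇒ outside.

No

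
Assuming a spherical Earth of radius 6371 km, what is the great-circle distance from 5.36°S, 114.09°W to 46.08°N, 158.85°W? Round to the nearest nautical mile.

Δλ = -158.85 − -114.09 = -44.76°.
Δφ = 46.08 − -5.36 = 51.44°.
a = sin²(Δφ/2) + cos φ₁ · cos φ₂ · sin²(Δλ/2) = 0.288451.
c = 2·atan2(√a, √(1−a)) = 1.13394 rad → d = 6371·c ≈ 7224.30 km ≈ 3900.81 nmi.

3901 nmi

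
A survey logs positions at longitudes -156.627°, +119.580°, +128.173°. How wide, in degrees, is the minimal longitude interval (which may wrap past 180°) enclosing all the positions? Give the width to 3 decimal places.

83.793°

Sort the longitudes: -156.627°, +119.580°, +128.173°.
Eastward gaps between consecutive values (wrapping around): 276.207°, 8.593°, 75.200°.
Largest gap = 276.207° ⇒ minimal covering band is its complement: 360° − 276.207° = 83.793°.
Band runs from +119.580° eastward to -156.627°, crossing the antimeridian.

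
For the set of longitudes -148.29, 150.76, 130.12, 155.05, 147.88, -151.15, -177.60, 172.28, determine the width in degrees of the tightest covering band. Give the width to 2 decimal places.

Sort the longitudes: -177.60°, -151.15°, -148.29°, +130.12°, +147.88°, +150.76°, +155.05°, +172.28°.
Eastward gaps between consecutive values (wrapping around): 26.45°, 2.86°, 278.41°, 17.76°, 2.88°, 4.29°, 17.23°, 10.12°.
Largest gap = 278.41° ⇒ minimal covering band is its complement: 360° − 278.41° = 81.59°.
Band runs from +130.12° eastward to -148.29°, crossing the antimeridian.

81.59°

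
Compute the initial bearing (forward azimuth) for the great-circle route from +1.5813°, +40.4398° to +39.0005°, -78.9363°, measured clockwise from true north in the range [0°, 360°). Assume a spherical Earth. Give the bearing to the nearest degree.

313°

Δλ = -78.9363 − 40.4398 = -119.3761°.
θ = atan2( sin Δλ · cos φ₂ , cos φ₁ · sin φ₂ − sin φ₁ · cos φ₂ · cos Δλ )
  = atan2(-0.67721, 0.63961) = -46.636° → normalised to [0°, 360°): 313.364°.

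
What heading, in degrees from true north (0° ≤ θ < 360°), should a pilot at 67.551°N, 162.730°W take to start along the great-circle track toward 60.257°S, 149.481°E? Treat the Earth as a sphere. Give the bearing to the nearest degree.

210°

Δλ = 149.481 − -162.730 = 312.211°; wrapped into (−180°, 180°]: -47.789°.
θ = atan2( sin Δλ · cos φ₂ , cos φ₁ · sin φ₂ − sin φ₁ · cos φ₂ · cos Δλ )
  = atan2(-0.36746, -0.63961) = -150.123° → normalised to [0°, 360°): 209.877°.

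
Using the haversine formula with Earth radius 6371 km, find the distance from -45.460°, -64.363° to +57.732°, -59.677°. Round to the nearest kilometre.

11483 km

Δλ = -59.677 − -64.363 = 4.686°.
Δφ = 57.732 − -45.460 = 103.192°.
a = sin²(Δφ/2) + cos φ₁ · cos φ₂ · sin²(Δλ/2) = 0.614733.
c = 2·atan2(√a, √(1−a)) = 1.80233 rad → d = 6371·c ≈ 11482.62 km.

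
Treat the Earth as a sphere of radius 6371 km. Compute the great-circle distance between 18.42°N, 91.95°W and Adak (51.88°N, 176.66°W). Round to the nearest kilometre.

Δλ = -176.66 − -91.95 = -84.71°.
Δφ = 51.88 − 18.42 = 33.46°.
a = sin²(Δφ/2) + cos φ₁ · cos φ₂ · sin²(Δλ/2) = 0.348707.
c = 2·atan2(√a, √(1−a)) = 1.26339 rad → d = 6371·c ≈ 8049.07 km.

8049 km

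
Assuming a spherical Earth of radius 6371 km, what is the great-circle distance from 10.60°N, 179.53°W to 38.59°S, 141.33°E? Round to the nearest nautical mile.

Δλ = 141.33 − -179.53 = 320.86°; wrapped into (−180°, 180°]: -39.14°.
Δφ = -38.59 − 10.60 = -49.19°.
a = sin²(Δφ/2) + cos φ₁ · cos φ₂ · sin²(Δλ/2) = 0.259424.
c = 2·atan2(√a, √(1−a)) = 1.06883 rad → d = 6371·c ≈ 6809.50 km ≈ 3676.83 nmi.

3677 nmi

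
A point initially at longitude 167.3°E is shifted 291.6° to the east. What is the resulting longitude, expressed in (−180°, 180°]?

98.9°E

Start at +167.3°; shift +291.6° → +458.9°.
+458.9° lies outside (−180°, 180°]; subtract 360° → +98.9°.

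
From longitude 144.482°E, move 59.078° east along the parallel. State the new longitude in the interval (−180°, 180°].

Start at +144.482°; shift +59.078° → +203.560°.
+203.560° lies outside (−180°, 180°]; subtract 360° → -156.440°.

156.440°W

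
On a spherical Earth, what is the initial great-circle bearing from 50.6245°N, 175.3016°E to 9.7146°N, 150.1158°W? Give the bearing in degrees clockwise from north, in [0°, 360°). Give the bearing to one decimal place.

132.9°

Δλ = -150.1158 − 175.3016 = -325.4174°; wrapped into (−180°, 180°]: 34.5826°.
θ = atan2( sin Δλ · cos φ₂ , cos φ₁ · sin φ₂ − sin φ₁ · cos φ₂ · cos Δλ )
  = atan2(0.55945, -0.52025) = 132.920° → normalised to [0°, 360°): 132.920°.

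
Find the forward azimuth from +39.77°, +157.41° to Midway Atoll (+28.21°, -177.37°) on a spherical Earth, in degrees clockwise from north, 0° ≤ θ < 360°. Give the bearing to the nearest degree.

111°

Δλ = -177.37 − 157.41 = -334.78°; wrapped into (−180°, 180°]: 25.22°.
θ = atan2( sin Δλ · cos φ₂ , cos φ₁ · sin φ₂ − sin φ₁ · cos φ₂ · cos Δλ )
  = atan2(0.37548, -0.14666) = 111.335° → normalised to [0°, 360°): 111.335°.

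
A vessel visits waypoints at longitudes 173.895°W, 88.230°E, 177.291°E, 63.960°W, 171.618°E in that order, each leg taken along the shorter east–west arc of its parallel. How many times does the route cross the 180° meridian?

3

Leg 1: -173.895° → +88.230°, shortest Δλ = -97.875° (west) — crosses 180°.
Leg 2: +88.230° → +177.291°, shortest Δλ = 89.061° (east) — does not cross 180°.
Leg 3: +177.291° → -63.960°, shortest Δλ = 118.749° (east) — crosses 180°.
Leg 4: -63.960° → +171.618°, shortest Δλ = -124.422° (west) — crosses 180°.
Total crossings: 3.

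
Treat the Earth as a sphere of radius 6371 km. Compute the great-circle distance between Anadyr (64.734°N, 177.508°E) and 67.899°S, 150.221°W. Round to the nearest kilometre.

Δλ = -150.221 − 177.508 = -327.729°; wrapped into (−180°, 180°]: 32.271°.
Δφ = -67.899 − 64.734 = -132.633°.
a = sin²(Δφ/2) + cos φ₁ · cos φ₂ · sin²(Δλ/2) = 0.851053.
c = 2·atan2(√a, √(1−a)) = 2.34915 rad → d = 6371·c ≈ 14966.41 km.

14966 km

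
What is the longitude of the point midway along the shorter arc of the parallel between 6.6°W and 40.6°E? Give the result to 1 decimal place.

17.0°E

Signed shortest Δλ from -6.6° to +40.6° is +47.2°.
Midpoint longitude = -6.6° + (+47.2°)/2 = -6.6° + 23.6° = +17.0°.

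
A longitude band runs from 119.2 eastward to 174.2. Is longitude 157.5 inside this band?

Yes

Band width going east from +119.2° to +174.2°: ((174.2 − 119.2) mod 360) = 55.0°.
Offset of +157.5° east of the west edge: ((157.5 − 119.2) mod 360) = 38.3°.
38.3° ≤ 55.0° ⇒ inside.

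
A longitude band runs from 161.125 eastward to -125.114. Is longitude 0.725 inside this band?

No

Band width going east from +161.125° to -125.114°: ((-125.114 − 161.125) mod 360) = 73.761°.
Offset of +0.725° east of the west edge: ((0.725 − 161.125) mod 360) = 199.600°.
199.600° > 73.761° ⇒ outside.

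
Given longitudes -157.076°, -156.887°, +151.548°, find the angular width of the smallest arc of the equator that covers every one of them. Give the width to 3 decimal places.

Sort the longitudes: -157.076°, -156.887°, +151.548°.
Eastward gaps between consecutive values (wrapping around): 0.189°, 308.435°, 51.376°.
Largest gap = 308.435° ⇒ minimal covering band is its complement: 360° − 308.435° = 51.565°.
Band runs from +151.548° eastward to -156.887°, crossing the antimeridian.

51.565°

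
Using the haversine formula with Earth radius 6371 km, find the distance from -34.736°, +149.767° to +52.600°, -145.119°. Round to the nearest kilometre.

Δλ = -145.119 − 149.767 = -294.886°; wrapped into (−180°, 180°]: 65.114°.
Δφ = 52.600 − -34.736 = 87.336°.
a = sin²(Δφ/2) + cos φ₁ · cos φ₂ · sin²(Δλ/2) = 0.621306.
c = 2·atan2(√a, √(1−a)) = 1.81585 rad → d = 6371·c ≈ 11568.80 km.

11569 km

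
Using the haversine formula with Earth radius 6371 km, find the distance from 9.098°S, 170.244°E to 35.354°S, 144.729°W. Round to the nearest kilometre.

5409 km

Δλ = -144.729 − 170.244 = -314.973°; wrapped into (−180°, 180°]: 45.027°.
Δφ = -35.354 − -9.098 = -26.256°.
a = sin²(Δφ/2) + cos φ₁ · cos φ₂ · sin²(Δλ/2) = 0.169659.
c = 2·atan2(√a, √(1−a)) = 0.84907 rad → d = 6371·c ≈ 5409.42 km.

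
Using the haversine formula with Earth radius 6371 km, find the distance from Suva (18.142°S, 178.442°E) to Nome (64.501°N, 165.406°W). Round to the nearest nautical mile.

5018 nmi

Δλ = -165.406 − 178.442 = -343.848°; wrapped into (−180°, 180°]: 16.152°.
Δφ = 64.501 − -18.142 = 82.643°.
a = sin²(Δφ/2) + cos φ₁ · cos φ₂ · sin²(Δλ/2) = 0.444048.
c = 2·atan2(√a, √(1−a)) = 1.45866 rad → d = 6371·c ≈ 9293.11 km ≈ 5017.88 nmi.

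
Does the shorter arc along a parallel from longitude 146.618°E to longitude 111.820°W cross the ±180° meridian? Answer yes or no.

Naïve |-111.820 − 146.618| = 258.438° > 180°, so the shorter arc goes the other way round — across 180°.
Signed shortest Δλ = ((-111.820 − 146.618 + 180) mod 360) − 180 = 101.562°.
Going east by 101.562° from +146.618° passes through 180° before reaching -111.820°.

Yes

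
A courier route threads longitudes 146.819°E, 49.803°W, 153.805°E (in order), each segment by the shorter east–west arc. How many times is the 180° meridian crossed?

Leg 1: +146.819° → -49.803°, shortest Δλ = 163.378° (east) — crosses 180°.
Leg 2: -49.803° → +153.805°, shortest Δλ = -156.392° (west) — crosses 180°.
Total crossings: 2.

2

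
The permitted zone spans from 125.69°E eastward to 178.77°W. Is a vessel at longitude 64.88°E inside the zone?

Band width going east from +125.69° to -178.77°: ((-178.77 − 125.69) mod 360) = 55.54°.
Offset of +64.88° east of the west edge: ((64.88 − 125.69) mod 360) = 299.19°.
299.19° > 55.54° ⇒ outside.

No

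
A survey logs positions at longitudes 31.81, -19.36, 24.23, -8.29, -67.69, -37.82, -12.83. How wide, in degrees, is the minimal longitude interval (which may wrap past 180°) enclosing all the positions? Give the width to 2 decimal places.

99.50°

Sort the longitudes: -67.69°, -37.82°, -19.36°, -12.83°, -8.29°, +24.23°, +31.81°.
Eastward gaps between consecutive values (wrapping around): 29.87°, 18.46°, 6.53°, 4.54°, 32.52°, 7.58°, 260.50°.
Largest gap = 260.50° ⇒ minimal covering band is its complement: 360° − 260.50° = 99.50°.
Band runs from -67.69° eastward to +31.81°.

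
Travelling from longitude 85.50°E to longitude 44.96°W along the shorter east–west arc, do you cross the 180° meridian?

No

Signed shortest Δλ = ((-44.96 − 85.50 + 180) mod 360) − 180 = -130.46°.
Going west by 130.46° from +85.50° reaches -44.96° without touching 180°.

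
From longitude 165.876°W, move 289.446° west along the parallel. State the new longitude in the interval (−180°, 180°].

95.322°W

Start at -165.876°; shift −289.446° → -455.322°.
-455.322° lies outside (−180°, 180°]; add 360° → -95.322°.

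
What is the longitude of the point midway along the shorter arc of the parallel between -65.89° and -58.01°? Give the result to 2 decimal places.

-61.95°

Signed shortest Δλ from -65.89° to -58.01° is +7.88°.
Midpoint longitude = -65.89° + (+7.88°)/2 = -65.89° + 3.94° = -61.95°.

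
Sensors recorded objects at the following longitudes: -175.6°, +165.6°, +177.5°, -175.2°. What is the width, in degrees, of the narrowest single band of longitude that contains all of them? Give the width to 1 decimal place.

Sort the longitudes: -175.6°, -175.2°, +165.6°, +177.5°.
Eastward gaps between consecutive values (wrapping around): 0.4°, 340.8°, 11.9°, 6.9°.
Largest gap = 340.8° ⇒ minimal covering band is its complement: 360° − 340.8° = 19.2°.
Band runs from +165.6° eastward to -175.2°, crossing the antimeridian.

19.2°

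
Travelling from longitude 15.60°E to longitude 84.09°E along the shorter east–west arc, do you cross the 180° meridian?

No

Signed shortest Δλ = ((84.09 − 15.60 + 180) mod 360) − 180 = 68.49°.
Going east by 68.49° from +15.60° reaches +84.09° without touching 180°.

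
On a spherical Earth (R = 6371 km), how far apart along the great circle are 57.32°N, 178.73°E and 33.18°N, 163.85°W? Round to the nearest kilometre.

Δλ = -163.85 − 178.73 = -342.58°; wrapped into (−180°, 180°]: 17.42°.
Δφ = 33.18 − 57.32 = -24.14°.
a = sin²(Δφ/2) + cos φ₁ · cos φ₂ · sin²(Δλ/2) = 0.054089.
c = 2·atan2(√a, √(1−a)) = 0.46944 rad → d = 6371·c ≈ 2990.79 km.

2991 km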